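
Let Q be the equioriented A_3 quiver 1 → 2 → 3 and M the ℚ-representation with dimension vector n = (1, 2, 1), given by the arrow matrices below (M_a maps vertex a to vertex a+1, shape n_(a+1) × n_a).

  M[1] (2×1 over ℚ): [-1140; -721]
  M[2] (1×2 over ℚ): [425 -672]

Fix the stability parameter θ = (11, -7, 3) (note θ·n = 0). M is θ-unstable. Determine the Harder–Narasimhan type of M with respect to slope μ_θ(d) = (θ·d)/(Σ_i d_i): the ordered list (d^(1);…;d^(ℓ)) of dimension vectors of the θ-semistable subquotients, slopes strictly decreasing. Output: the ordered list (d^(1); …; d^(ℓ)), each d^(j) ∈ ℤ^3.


Interval decomposition of M: I[1,3], I[2,2].
HN type (ℓ=3): μ^(1)=3; μ^(2)=2; μ^(3)=-7

((0, 0, 1); (1, 1, 0); (0, 1, 0))


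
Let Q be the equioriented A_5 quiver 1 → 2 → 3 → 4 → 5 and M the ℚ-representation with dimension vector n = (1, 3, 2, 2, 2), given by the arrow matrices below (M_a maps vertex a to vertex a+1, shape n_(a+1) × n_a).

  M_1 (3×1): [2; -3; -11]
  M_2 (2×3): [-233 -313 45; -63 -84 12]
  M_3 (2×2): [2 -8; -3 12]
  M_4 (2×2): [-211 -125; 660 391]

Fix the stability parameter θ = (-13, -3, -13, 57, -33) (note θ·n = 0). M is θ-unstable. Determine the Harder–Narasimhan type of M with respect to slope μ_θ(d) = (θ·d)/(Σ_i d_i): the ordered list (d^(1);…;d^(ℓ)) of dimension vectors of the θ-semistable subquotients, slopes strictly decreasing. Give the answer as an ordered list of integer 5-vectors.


Barcode: M ≅ I[1,5], I[2,2], I[2,3], I[4,5]. HN layers by μ_θ (4 steps, strictly decreasing):
  μ^(1)=12; μ^(2)=-3; μ^(3)=-8; μ^(4)=-13

((0, 0, 0, 2, 2); (0, 1, 0, 0, 0); (0, 2, 2, 0, 0); (1, 0, 0, 0, 0))


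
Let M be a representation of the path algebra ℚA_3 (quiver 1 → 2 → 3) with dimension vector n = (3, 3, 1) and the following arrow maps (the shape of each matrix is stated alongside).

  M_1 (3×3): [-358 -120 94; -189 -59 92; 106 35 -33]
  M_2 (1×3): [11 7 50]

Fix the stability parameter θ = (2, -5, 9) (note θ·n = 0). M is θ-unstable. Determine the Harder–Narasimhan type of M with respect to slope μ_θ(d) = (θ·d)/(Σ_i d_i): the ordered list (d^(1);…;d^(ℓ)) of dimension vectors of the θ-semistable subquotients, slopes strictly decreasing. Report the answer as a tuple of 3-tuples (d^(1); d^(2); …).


Via rank(M_{q-1}∘⋯∘M_p): M ≅ I[1,1], I[1,2], I[1,3], I[2,2].
μ_θ-semistable layers: μ^(1)=9; μ^(2)=2; μ^(3)=-3/2; μ^(4)=-5

((0, 0, 1); (1, 0, 0); (2, 2, 0); (0, 1, 0))


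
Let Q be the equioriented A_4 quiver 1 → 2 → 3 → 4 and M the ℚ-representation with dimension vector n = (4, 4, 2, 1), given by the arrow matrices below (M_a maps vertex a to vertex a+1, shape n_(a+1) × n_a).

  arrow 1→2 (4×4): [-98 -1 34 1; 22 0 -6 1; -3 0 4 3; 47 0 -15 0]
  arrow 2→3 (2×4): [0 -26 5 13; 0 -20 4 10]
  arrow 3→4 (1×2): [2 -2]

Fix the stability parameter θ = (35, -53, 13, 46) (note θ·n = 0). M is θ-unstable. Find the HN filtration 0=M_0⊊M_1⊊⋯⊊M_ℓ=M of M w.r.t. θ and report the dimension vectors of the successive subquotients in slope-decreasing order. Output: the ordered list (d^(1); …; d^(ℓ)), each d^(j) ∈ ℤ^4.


Barcode: M ≅ I[1,2]^2, I[1,3], I[1,4]. HN layers by μ_θ (3 steps, strictly decreasing):
  μ^(1)=46; μ^(2)=13; μ^(3)=-9

((0, 0, 0, 1); (0, 0, 2, 0); (4, 4, 0, 0))


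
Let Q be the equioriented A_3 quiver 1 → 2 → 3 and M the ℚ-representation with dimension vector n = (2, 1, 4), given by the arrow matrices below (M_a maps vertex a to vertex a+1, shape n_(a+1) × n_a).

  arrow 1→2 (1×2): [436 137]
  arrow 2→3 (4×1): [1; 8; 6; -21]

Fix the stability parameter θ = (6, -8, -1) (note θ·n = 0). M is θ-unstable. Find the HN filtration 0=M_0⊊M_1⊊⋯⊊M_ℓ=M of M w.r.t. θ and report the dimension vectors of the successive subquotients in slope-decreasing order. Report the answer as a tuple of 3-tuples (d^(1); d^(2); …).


Interval decomposition of M: I[1,1], I[1,3], I[3,3]^3.
HN type (ℓ=2): μ^(1)=6; μ^(2)=-1

((1, 0, 0); (1, 1, 4))


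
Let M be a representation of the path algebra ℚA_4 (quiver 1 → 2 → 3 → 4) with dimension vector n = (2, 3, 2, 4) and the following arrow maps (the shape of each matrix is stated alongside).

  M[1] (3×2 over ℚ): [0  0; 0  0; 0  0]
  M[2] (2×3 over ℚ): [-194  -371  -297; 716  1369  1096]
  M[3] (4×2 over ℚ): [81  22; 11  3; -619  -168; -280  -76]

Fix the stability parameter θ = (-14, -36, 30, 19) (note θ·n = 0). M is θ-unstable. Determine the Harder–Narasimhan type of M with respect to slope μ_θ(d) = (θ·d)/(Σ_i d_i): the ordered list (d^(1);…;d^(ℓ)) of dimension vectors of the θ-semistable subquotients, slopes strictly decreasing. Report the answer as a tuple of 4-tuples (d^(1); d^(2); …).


Interval decomposition of M: I[1,1]^2, I[2,2], I[2,4]^2, I[4,4]^2.
HN type (ℓ=4): μ^(1)=49/2; μ^(2)=19; μ^(3)=-14; μ^(4)=-36

((0, 0, 2, 2); (0, 0, 0, 2); (2, 0, 0, 0); (0, 3, 0, 0))


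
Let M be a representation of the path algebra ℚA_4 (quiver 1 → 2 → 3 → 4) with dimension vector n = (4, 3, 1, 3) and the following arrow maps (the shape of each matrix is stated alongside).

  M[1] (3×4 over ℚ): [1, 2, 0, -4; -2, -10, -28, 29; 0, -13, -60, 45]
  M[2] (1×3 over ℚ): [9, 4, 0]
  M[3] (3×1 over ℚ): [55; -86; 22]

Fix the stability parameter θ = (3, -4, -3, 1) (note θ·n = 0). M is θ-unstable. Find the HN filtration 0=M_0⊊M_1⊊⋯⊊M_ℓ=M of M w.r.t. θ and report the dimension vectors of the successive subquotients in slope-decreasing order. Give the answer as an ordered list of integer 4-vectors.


Barcode: M ≅ I[1,1], I[1,2]^2, I[1,4], I[4,4]^2. HN layers by μ_θ (4 steps, strictly decreasing):
  μ^(1)=3; μ^(2)=1; μ^(3)=-1/2; μ^(4)=-4/3

((1, 0, 0, 0); (0, 0, 0, 3); (2, 2, 0, 0); (1, 1, 1, 0))


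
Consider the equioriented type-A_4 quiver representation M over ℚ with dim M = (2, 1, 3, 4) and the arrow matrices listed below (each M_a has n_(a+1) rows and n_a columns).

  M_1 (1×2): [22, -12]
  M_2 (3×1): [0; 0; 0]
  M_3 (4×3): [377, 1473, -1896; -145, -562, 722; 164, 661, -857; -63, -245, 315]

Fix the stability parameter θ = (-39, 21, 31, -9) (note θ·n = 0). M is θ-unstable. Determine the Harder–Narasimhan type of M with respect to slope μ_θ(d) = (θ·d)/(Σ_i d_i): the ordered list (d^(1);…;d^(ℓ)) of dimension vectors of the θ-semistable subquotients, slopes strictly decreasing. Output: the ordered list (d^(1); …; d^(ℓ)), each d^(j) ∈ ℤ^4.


Interval decomposition of M: I[1,1], I[1,2], I[3,4]^3, I[4,4].
HN type (ℓ=4): μ^(1)=21; μ^(2)=11; μ^(3)=-9; μ^(4)=-39

((0, 1, 0, 0); (0, 0, 3, 3); (0, 0, 0, 1); (2, 0, 0, 0))


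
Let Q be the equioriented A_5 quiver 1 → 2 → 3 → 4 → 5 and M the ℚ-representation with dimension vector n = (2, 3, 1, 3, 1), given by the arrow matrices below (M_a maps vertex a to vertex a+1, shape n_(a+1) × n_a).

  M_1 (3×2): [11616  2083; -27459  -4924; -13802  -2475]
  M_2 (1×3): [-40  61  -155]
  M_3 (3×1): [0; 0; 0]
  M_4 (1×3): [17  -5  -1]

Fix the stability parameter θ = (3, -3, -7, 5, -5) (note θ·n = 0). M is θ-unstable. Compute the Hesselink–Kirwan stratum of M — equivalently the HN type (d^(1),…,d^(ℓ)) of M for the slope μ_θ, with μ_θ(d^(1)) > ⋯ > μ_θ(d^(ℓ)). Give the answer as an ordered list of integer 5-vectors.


Interval decomposition of M: I[1,2], I[1,3], I[2,2], I[4,4]^2, I[4,5].
HN type (ℓ=4): μ^(1)=5; μ^(2)=0; μ^(3)=-7/3; μ^(4)=-3

((0, 0, 0, 2, 0); (1, 1, 0, 1, 1); (1, 1, 1, 0, 0); (0, 1, 0, 0, 0))


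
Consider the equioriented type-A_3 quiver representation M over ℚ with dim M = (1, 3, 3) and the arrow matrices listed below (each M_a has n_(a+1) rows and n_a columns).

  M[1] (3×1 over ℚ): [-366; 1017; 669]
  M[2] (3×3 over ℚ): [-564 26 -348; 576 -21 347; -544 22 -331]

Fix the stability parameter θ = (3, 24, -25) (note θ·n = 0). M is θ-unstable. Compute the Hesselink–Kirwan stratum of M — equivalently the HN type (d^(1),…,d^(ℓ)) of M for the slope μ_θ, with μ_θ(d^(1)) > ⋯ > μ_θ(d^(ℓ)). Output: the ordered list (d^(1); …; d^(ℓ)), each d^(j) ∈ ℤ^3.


Interval decomposition of M: I[1,3], I[2,3]^2.
HN type (ℓ=2): μ^(1)=2/3; μ^(2)=-1/2

((1, 1, 1); (0, 2, 2))


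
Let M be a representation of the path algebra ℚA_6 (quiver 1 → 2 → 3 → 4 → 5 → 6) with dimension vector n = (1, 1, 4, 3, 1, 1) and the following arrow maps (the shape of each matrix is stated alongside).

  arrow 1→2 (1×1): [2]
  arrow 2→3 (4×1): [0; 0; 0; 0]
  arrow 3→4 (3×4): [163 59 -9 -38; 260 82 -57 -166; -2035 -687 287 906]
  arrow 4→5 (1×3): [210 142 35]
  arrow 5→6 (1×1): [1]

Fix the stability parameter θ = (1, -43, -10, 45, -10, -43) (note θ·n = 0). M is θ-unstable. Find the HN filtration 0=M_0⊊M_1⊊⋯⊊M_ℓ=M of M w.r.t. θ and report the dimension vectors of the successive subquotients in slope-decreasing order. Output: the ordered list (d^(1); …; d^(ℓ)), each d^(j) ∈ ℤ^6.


Barcode: M ≅ I[1,2], I[3,3]^2, I[3,4], I[3,6], I[4,4]. HN layers by μ_θ (4 steps, strictly decreasing):
  μ^(1)=45; μ^(2)=-8/3; μ^(3)=-10; μ^(4)=-21

((0, 0, 0, 2, 0, 0); (0, 0, 0, 1, 1, 1); (0, 0, 4, 0, 0, 0); (1, 1, 0, 0, 0, 0))


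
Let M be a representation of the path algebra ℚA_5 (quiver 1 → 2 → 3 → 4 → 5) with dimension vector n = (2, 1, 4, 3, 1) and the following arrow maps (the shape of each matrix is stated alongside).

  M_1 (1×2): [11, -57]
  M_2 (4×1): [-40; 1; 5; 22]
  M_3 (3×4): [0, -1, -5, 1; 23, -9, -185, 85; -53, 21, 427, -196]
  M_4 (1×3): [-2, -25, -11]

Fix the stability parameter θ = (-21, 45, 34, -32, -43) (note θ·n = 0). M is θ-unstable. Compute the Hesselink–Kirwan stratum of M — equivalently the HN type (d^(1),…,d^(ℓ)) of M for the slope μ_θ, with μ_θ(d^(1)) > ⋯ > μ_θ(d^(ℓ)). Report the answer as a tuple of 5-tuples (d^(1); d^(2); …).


Via rank(M_{q-1}∘⋯∘M_p): M ≅ I[1,1], I[1,5], I[3,3], I[3,4]^2.
μ_θ-semistable layers: μ^(1)=34; μ^(2)=1; μ^(3)=-21

((0, 0, 1, 0, 0); (0, 1, 3, 3, 1); (2, 0, 0, 0, 0))


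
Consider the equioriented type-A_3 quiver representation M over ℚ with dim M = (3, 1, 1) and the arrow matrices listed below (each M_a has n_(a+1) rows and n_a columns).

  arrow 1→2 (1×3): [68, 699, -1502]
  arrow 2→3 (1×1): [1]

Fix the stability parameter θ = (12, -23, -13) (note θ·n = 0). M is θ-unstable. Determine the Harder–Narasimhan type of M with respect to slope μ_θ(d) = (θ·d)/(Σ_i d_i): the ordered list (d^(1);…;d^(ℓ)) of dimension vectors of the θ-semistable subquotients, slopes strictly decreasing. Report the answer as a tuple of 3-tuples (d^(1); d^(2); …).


Via rank(M_{q-1}∘⋯∘M_p): M ≅ I[1,1]^2, I[1,3].
μ_θ-semistable layers: μ^(1)=12; μ^(2)=-8

((2, 0, 0); (1, 1, 1))


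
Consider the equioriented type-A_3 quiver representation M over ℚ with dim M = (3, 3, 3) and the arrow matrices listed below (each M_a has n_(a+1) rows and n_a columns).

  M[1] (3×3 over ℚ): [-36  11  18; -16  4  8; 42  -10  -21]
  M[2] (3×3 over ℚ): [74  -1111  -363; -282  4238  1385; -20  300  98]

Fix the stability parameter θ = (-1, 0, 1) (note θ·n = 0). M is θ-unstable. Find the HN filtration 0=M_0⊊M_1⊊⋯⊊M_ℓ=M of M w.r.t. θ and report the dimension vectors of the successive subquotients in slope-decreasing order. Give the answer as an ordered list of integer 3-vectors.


Via rank(M_{q-1}∘⋯∘M_p): M ≅ I[1,1], I[1,2], I[1,3], I[2,3], I[3,3].
μ_θ-semistable layers: μ^(1)=1; μ^(2)=0; μ^(3)=-1

((0, 0, 3); (0, 3, 0); (3, 0, 0))


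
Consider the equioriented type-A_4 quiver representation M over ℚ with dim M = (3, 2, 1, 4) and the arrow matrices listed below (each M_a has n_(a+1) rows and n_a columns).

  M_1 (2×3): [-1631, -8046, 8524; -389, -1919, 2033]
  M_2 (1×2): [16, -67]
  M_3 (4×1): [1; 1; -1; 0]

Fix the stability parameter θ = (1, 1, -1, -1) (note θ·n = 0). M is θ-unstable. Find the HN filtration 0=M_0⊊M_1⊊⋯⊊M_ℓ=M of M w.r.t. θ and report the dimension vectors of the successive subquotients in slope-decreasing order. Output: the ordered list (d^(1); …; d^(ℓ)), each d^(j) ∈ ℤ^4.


Interval decomposition of M: I[1,1], I[1,2], I[1,4], I[4,4]^3.
HN type (ℓ=3): μ^(1)=1; μ^(2)=0; μ^(3)=-1

((2, 1, 0, 0); (1, 1, 1, 1); (0, 0, 0, 3))


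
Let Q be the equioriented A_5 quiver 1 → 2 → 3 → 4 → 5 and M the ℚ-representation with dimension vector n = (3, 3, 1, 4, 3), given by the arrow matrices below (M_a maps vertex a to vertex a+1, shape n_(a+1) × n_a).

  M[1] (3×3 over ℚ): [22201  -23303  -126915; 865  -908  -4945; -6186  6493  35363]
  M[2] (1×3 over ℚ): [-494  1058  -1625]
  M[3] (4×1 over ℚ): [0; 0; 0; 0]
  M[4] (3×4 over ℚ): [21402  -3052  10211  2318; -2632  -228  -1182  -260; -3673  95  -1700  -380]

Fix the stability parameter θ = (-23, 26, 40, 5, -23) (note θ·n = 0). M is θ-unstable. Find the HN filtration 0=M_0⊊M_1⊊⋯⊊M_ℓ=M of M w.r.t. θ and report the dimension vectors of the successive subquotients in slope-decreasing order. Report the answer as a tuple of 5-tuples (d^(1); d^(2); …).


Via rank(M_{q-1}∘⋯∘M_p): M ≅ I[1,2]^2, I[1,3], I[4,4], I[4,5]^3.
μ_θ-semistable layers: μ^(1)=40; μ^(2)=26; μ^(3)=5; μ^(4)=-9; μ^(5)=-23

((0, 0, 1, 0, 0); (0, 3, 0, 0, 0); (0, 0, 0, 1, 0); (0, 0, 0, 3, 3); (3, 0, 0, 0, 0))


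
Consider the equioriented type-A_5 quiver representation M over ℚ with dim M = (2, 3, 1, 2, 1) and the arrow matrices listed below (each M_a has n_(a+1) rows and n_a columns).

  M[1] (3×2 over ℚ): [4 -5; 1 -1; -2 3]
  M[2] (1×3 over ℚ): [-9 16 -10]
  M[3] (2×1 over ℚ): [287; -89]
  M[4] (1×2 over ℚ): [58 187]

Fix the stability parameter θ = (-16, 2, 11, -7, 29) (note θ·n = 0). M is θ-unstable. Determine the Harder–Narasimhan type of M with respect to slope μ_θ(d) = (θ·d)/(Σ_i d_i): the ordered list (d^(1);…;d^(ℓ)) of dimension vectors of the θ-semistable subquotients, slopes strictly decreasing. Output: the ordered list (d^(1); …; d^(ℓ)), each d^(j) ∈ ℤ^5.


Via rank(M_{q-1}∘⋯∘M_p): M ≅ I[1,2], I[1,5], I[2,2], I[4,4].
μ_θ-semistable layers: μ^(1)=29; μ^(2)=2; μ^(3)=-7; μ^(4)=-16

((0, 0, 0, 0, 1); (0, 3, 1, 1, 0); (0, 0, 0, 1, 0); (2, 0, 0, 0, 0))


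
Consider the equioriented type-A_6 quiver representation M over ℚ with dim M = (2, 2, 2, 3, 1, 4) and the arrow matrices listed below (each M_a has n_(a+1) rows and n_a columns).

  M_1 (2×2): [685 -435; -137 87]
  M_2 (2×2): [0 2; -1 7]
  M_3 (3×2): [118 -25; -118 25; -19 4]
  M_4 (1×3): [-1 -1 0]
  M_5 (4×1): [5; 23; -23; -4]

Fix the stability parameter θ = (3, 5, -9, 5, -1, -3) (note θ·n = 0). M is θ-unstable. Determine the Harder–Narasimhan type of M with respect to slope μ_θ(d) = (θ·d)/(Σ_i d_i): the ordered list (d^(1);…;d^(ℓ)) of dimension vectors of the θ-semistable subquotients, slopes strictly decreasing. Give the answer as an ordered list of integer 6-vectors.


Barcode: M ≅ I[1,1], I[1,4], I[2,4], I[4,6], I[6,6]^3. HN layers by μ_θ (6 steps, strictly decreasing):
  μ^(1)=5; μ^(2)=3; μ^(3)=1/3; μ^(4)=-1/3; μ^(5)=-2; μ^(6)=-3

((0, 0, 0, 2, 0, 0); (1, 0, 0, 0, 0, 0); (0, 0, 0, 1, 1, 1); (1, 1, 1, 0, 0, 0); (0, 1, 1, 0, 0, 0); (0, 0, 0, 0, 0, 3))


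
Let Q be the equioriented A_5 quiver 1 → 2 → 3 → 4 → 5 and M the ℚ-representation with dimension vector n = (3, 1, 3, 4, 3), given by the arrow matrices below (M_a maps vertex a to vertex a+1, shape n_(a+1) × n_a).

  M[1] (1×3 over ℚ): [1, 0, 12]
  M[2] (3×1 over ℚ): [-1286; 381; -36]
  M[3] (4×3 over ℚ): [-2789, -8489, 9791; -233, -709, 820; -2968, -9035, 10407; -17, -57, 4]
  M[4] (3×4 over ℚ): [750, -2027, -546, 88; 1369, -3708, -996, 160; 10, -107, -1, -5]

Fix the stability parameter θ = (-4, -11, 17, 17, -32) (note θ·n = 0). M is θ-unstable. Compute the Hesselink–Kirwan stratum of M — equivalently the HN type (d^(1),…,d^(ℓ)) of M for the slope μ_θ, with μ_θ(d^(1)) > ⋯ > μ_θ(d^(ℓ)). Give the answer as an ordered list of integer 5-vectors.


Via rank(M_{q-1}∘⋯∘M_p): M ≅ I[1,1]^2, I[1,5], I[3,5]^2, I[4,4].
μ_θ-semistable layers: μ^(1)=17; μ^(2)=2/3; μ^(3)=-4; μ^(4)=-15/2

((0, 0, 0, 1, 0); (0, 0, 3, 3, 3); (2, 0, 0, 0, 0); (1, 1, 0, 0, 0))


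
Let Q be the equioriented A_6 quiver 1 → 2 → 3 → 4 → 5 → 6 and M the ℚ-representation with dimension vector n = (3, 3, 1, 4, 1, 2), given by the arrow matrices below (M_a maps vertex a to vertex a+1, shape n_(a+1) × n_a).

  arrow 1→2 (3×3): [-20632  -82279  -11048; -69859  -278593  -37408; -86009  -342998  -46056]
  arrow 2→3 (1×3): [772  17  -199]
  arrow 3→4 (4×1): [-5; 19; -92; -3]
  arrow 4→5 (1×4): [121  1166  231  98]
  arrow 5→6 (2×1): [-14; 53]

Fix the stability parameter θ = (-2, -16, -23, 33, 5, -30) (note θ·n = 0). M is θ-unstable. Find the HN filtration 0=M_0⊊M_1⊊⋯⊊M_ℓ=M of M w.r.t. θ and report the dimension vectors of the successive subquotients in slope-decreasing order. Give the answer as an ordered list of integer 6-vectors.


Via rank(M_{q-1}∘⋯∘M_p): M ≅ I[1,1], I[1,2], I[1,6], I[2,2], I[4,4]^3, I[6,6].
μ_θ-semistable layers: μ^(1)=33; μ^(2)=8/3; μ^(3)=-2; μ^(4)=-9; μ^(5)=-41/3; μ^(6)=-16; μ^(7)=-30

((0, 0, 0, 3, 0, 0); (0, 0, 0, 1, 1, 1); (1, 0, 0, 0, 0, 0); (1, 1, 0, 0, 0, 0); (1, 1, 1, 0, 0, 0); (0, 1, 0, 0, 0, 0); (0, 0, 0, 0, 0, 1))


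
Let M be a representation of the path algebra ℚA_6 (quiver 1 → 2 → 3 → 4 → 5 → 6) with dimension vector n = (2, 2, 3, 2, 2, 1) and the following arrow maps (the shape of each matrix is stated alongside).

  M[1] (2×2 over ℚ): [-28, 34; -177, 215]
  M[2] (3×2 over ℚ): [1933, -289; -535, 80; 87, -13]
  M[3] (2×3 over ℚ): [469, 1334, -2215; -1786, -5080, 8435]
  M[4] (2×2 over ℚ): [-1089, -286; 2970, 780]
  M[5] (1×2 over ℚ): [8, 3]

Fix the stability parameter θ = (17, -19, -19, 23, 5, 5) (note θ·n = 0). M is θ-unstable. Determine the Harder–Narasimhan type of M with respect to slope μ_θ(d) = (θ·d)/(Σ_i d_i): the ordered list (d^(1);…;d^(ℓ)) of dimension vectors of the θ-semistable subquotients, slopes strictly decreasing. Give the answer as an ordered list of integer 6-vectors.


Via rank(M_{q-1}∘⋯∘M_p): M ≅ I[1,3], I[1,4], I[3,6], I[5,5].
μ_θ-semistable layers: μ^(1)=23; μ^(2)=11; μ^(3)=5; μ^(4)=-7; μ^(5)=-19

((0, 0, 0, 1, 0, 0); (0, 0, 0, 1, 1, 1); (0, 0, 0, 0, 1, 0); (2, 2, 2, 0, 0, 0); (0, 0, 1, 0, 0, 0))


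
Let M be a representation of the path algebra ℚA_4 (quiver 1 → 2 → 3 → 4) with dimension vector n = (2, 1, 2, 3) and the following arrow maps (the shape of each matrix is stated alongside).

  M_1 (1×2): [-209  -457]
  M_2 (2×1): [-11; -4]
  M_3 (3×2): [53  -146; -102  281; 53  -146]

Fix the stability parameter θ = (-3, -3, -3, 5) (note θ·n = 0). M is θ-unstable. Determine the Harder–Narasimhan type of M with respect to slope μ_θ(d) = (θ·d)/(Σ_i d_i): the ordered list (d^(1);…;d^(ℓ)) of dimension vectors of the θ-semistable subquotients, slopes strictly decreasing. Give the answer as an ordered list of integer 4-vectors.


Barcode: M ≅ I[1,1], I[1,4], I[3,4], I[4,4]. HN layers by μ_θ (2 steps, strictly decreasing):
  μ^(1)=5; μ^(2)=-3

((0, 0, 0, 3); (2, 1, 2, 0))


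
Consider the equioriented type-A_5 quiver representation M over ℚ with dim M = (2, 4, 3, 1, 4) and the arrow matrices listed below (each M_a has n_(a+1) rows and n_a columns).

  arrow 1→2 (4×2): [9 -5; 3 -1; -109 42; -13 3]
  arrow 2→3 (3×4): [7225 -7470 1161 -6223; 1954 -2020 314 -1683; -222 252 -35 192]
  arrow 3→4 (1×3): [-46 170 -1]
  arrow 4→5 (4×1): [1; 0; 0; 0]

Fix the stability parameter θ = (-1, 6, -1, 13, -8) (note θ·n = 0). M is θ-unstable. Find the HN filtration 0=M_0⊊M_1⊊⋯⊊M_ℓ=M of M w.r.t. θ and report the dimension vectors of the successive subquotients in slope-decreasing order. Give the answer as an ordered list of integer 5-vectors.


Interval decomposition of M: I[1,3], I[1,5], I[2,2], I[2,3], I[5,5]^3.
HN type (ℓ=4): μ^(1)=6; μ^(2)=5/2; μ^(3)=-1; μ^(4)=-8

((0, 1, 0, 0, 0); (0, 3, 3, 1, 1); (2, 0, 0, 0, 0); (0, 0, 0, 0, 3))


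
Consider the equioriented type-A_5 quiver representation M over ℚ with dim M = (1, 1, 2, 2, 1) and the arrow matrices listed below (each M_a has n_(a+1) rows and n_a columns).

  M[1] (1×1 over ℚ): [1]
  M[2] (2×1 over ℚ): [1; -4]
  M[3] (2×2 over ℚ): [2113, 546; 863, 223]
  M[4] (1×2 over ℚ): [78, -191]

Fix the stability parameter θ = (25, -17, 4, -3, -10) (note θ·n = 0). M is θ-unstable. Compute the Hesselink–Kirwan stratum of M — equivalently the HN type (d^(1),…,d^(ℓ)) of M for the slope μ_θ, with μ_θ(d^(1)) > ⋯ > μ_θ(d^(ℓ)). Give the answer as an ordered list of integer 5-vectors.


Interval decomposition of M: I[1,5], I[3,4].
HN type (ℓ=2): μ^(1)=1/2; μ^(2)=-1/5

((0, 0, 1, 1, 0); (1, 1, 1, 1, 1))


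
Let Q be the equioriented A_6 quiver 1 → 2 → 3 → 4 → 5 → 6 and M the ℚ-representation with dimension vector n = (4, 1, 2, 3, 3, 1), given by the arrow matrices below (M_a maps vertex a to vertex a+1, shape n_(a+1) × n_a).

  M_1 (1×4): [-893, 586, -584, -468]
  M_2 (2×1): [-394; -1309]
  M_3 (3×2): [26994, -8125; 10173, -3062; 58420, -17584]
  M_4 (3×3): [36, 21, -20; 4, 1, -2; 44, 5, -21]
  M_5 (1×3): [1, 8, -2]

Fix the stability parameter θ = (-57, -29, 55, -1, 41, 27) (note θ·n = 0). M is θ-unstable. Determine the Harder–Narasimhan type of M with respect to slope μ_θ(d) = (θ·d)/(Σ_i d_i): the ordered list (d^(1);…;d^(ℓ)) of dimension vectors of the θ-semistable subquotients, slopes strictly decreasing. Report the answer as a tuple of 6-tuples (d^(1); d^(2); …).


Interval decomposition of M: I[1,1]^3, I[1,4], I[3,6], I[4,5], I[5,5].
HN type (ℓ=6): μ^(1)=41; μ^(2)=34; μ^(3)=27; μ^(4)=-1; μ^(5)=-29; μ^(6)=-57

((0, 0, 0, 0, 2, 0); (0, 0, 0, 0, 1, 1); (0, 0, 2, 2, 0, 0); (0, 0, 0, 1, 0, 0); (0, 1, 0, 0, 0, 0); (4, 0, 0, 0, 0, 0))


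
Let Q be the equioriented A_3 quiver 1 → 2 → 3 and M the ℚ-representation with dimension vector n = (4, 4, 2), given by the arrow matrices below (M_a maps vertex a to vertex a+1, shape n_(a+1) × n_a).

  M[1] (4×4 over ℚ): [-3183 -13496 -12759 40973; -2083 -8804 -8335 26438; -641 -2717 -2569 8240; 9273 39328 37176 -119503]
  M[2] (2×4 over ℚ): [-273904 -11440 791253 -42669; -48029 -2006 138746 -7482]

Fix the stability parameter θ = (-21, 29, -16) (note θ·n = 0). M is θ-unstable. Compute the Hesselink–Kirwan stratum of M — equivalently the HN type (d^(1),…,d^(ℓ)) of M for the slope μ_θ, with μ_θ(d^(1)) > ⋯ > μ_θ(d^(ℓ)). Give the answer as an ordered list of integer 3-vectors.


Interval decomposition of M: I[1,2]^2, I[1,3]^2.
HN type (ℓ=3): μ^(1)=29; μ^(2)=13/2; μ^(3)=-21

((0, 2, 0); (0, 2, 2); (4, 0, 0))


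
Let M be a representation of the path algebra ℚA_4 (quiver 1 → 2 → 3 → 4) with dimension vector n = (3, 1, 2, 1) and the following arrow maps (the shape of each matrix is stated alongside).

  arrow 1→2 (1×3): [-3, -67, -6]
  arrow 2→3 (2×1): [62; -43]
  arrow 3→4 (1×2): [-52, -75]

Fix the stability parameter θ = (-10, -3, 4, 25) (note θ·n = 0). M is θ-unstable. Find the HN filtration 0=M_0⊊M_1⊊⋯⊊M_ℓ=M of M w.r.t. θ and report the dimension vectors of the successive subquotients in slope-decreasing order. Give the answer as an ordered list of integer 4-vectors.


Via rank(M_{q-1}∘⋯∘M_p): M ≅ I[1,1]^2, I[1,4], I[3,3].
μ_θ-semistable layers: μ^(1)=25; μ^(2)=4; μ^(3)=-3; μ^(4)=-10

((0, 0, 0, 1); (0, 0, 2, 0); (0, 1, 0, 0); (3, 0, 0, 0))


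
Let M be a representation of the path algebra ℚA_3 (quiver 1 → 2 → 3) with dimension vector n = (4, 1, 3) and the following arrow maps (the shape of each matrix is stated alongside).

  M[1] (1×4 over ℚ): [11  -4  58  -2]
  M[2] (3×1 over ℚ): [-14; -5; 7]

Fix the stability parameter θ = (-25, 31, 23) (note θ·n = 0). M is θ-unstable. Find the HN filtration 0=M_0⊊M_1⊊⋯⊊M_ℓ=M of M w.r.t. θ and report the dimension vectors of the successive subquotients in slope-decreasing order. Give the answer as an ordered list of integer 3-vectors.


Via rank(M_{q-1}∘⋯∘M_p): M ≅ I[1,1]^3, I[1,3], I[3,3]^2.
μ_θ-semistable layers: μ^(1)=27; μ^(2)=23; μ^(3)=-25

((0, 1, 1); (0, 0, 2); (4, 0, 0))


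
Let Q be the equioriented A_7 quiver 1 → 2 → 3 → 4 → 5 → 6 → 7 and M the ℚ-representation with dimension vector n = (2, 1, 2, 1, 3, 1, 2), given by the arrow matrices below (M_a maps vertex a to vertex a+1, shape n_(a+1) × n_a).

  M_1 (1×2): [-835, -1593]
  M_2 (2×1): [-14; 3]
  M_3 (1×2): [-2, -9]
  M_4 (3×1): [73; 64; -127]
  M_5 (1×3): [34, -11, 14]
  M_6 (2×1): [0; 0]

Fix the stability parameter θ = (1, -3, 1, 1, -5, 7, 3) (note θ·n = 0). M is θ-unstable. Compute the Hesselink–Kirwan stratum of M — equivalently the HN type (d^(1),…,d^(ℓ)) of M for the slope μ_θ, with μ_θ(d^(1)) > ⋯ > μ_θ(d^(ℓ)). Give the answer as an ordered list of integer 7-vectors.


Interval decomposition of M: I[1,1], I[1,5], I[3,3], I[5,5], I[5,6], I[7,7]^2.
HN type (ℓ=5): μ^(1)=7; μ^(2)=3; μ^(3)=1; μ^(4)=-1; μ^(5)=-5

((0, 0, 0, 0, 0, 1, 0); (0, 0, 0, 0, 0, 0, 2); (1, 0, 1, 0, 0, 0, 0); (1, 1, 1, 1, 1, 0, 0); (0, 0, 0, 0, 2, 0, 0))


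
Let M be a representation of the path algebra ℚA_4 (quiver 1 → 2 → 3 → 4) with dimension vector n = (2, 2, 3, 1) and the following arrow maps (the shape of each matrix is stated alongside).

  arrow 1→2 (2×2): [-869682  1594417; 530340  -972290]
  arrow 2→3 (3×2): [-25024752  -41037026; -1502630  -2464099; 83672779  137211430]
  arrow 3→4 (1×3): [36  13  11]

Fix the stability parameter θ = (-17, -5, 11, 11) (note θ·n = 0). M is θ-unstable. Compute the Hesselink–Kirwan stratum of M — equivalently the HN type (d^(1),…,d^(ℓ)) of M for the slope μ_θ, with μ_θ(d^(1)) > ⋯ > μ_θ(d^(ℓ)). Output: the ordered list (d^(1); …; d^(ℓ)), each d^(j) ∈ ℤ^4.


Via rank(M_{q-1}∘⋯∘M_p): M ≅ I[1,1], I[1,4], I[2,3], I[3,3].
μ_θ-semistable layers: μ^(1)=11; μ^(2)=-5; μ^(3)=-17

((0, 0, 3, 1); (0, 2, 0, 0); (2, 0, 0, 0))


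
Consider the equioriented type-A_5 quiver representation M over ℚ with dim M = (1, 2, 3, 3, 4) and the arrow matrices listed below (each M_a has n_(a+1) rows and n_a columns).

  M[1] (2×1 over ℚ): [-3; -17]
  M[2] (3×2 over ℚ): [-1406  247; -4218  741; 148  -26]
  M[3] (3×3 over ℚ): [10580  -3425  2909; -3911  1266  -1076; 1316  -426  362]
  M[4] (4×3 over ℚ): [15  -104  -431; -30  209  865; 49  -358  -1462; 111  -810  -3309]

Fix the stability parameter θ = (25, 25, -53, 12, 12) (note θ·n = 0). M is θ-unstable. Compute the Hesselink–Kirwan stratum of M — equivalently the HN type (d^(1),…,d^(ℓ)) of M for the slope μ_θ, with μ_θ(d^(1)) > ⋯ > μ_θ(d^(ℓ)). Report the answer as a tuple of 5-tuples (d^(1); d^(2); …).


Barcode: M ≅ I[1,5], I[2,2], I[3,3], I[3,5], I[4,5], I[5,5]. HN layers by μ_θ (4 steps, strictly decreasing):
  μ^(1)=25; μ^(2)=12; μ^(3)=-1; μ^(4)=-53

((0, 1, 0, 0, 0); (0, 0, 0, 3, 4); (1, 1, 1, 0, 0); (0, 0, 2, 0, 0))


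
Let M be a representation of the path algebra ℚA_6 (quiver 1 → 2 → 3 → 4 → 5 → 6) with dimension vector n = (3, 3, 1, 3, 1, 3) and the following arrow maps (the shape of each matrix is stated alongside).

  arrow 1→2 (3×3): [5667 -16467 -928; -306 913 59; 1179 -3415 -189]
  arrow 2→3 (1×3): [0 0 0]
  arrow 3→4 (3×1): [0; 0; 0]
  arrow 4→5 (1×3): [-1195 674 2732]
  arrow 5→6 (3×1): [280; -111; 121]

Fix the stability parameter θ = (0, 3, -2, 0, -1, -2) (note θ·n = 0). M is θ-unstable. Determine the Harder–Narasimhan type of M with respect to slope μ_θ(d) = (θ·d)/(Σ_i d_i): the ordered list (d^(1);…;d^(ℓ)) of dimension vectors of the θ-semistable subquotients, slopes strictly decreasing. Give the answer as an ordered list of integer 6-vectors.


Interval decomposition of M: I[1,2]^3, I[3,3], I[4,4]^2, I[4,6], I[6,6]^2.
HN type (ℓ=4): μ^(1)=3; μ^(2)=0; μ^(3)=-1; μ^(4)=-2

((0, 3, 0, 0, 0, 0); (3, 0, 0, 2, 0, 0); (0, 0, 0, 1, 1, 1); (0, 0, 1, 0, 0, 2))


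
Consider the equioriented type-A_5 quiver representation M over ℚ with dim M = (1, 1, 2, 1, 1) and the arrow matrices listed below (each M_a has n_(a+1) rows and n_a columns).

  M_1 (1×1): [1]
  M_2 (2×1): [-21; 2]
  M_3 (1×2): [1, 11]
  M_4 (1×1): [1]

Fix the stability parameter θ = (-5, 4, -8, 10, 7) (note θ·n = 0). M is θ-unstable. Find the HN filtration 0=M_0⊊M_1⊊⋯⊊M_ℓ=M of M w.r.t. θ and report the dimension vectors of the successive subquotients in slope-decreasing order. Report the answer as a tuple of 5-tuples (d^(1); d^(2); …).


Barcode: M ≅ I[1,5], I[3,3]. HN layers by μ_θ (4 steps, strictly decreasing):
  μ^(1)=17/2; μ^(2)=-2; μ^(3)=-5; μ^(4)=-8

((0, 0, 0, 1, 1); (0, 1, 1, 0, 0); (1, 0, 0, 0, 0); (0, 0, 1, 0, 0))


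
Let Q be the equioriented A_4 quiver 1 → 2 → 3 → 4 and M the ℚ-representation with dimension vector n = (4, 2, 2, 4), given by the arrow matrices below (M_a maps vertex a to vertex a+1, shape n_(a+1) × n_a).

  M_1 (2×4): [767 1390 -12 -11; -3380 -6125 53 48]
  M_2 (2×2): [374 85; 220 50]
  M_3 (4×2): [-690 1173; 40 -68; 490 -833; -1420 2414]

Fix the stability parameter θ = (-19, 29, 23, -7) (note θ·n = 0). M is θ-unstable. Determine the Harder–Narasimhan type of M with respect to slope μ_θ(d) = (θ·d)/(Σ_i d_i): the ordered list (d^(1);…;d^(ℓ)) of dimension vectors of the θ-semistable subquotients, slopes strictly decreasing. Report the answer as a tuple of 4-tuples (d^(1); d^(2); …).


Interval decomposition of M: I[1,1]^2, I[1,2], I[1,3], I[3,4], I[4,4]^3.
HN type (ℓ=5): μ^(1)=29; μ^(2)=26; μ^(3)=8; μ^(4)=-7; μ^(5)=-19

((0, 1, 0, 0); (0, 1, 1, 0); (0, 0, 1, 1); (0, 0, 0, 3); (4, 0, 0, 0))


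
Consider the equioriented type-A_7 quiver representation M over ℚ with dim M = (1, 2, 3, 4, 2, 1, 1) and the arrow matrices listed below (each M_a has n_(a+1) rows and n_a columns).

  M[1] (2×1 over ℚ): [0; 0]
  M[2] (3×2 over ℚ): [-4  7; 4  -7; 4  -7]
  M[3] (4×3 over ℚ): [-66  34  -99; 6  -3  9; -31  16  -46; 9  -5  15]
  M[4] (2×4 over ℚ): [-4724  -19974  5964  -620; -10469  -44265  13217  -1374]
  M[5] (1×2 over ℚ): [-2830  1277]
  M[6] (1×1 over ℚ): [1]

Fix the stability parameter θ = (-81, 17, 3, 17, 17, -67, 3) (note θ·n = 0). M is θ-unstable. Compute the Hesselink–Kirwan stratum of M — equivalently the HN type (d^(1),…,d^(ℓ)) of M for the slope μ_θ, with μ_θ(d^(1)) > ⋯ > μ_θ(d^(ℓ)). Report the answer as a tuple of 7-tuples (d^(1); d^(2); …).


Via rank(M_{q-1}∘⋯∘M_p): M ≅ I[1,1], I[2,2], I[2,7], I[3,4], I[3,5], I[4,4].
μ_θ-semistable layers: μ^(1)=17; μ^(2)=3; μ^(3)=-13/5; μ^(4)=-81

((0, 1, 0, 3, 1, 0, 0); (0, 0, 2, 0, 0, 0, 1); (0, 1, 1, 1, 1, 1, 0); (1, 0, 0, 0, 0, 0, 0))


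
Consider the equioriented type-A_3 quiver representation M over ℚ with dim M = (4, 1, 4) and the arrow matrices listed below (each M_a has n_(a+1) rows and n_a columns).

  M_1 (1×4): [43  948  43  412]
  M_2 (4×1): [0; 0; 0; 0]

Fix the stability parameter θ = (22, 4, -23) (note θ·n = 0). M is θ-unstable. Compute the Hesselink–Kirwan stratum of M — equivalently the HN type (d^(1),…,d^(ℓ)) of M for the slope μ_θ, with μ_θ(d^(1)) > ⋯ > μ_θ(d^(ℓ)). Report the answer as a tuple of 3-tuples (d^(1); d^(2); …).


Via rank(M_{q-1}∘⋯∘M_p): M ≅ I[1,1]^3, I[1,2], I[3,3]^4.
μ_θ-semistable layers: μ^(1)=22; μ^(2)=13; μ^(3)=-23

((3, 0, 0); (1, 1, 0); (0, 0, 4))


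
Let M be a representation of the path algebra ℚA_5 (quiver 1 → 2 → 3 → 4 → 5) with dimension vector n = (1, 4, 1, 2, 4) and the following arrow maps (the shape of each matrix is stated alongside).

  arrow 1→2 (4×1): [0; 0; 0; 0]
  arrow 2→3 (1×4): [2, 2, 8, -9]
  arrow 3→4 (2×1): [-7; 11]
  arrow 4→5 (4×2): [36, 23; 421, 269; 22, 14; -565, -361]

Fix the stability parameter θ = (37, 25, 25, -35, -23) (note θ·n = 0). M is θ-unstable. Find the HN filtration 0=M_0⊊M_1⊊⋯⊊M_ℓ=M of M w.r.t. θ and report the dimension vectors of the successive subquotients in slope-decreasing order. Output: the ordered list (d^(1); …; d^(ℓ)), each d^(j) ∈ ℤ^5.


Via rank(M_{q-1}∘⋯∘M_p): M ≅ I[1,1], I[2,2]^3, I[2,5], I[4,5], I[5,5]^2.
μ_θ-semistable layers: μ^(1)=37; μ^(2)=25; μ^(3)=-2; μ^(4)=-23; μ^(5)=-35

((1, 0, 0, 0, 0); (0, 3, 0, 0, 0); (0, 1, 1, 1, 1); (0, 0, 0, 0, 3); (0, 0, 0, 1, 0))


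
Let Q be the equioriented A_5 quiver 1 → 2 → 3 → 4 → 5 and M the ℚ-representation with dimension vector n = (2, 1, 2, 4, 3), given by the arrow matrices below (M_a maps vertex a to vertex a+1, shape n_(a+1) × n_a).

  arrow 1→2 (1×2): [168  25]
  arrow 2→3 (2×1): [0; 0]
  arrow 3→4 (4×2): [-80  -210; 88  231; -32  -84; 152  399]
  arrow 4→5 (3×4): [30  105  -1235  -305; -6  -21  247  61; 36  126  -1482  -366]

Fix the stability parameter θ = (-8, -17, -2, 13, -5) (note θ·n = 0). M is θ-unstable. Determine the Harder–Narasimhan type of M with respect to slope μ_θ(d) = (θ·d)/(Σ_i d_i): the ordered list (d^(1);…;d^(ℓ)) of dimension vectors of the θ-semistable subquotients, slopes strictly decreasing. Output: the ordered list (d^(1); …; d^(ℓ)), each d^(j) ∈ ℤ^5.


Via rank(M_{q-1}∘⋯∘M_p): M ≅ I[1,1], I[1,2], I[3,3], I[3,4], I[4,4]^2, I[4,5], I[5,5]^2.
μ_θ-semistable layers: μ^(1)=13; μ^(2)=4; μ^(3)=-2; μ^(4)=-5; μ^(5)=-8; μ^(6)=-25/2

((0, 0, 0, 3, 0); (0, 0, 0, 1, 1); (0, 0, 2, 0, 0); (0, 0, 0, 0, 2); (1, 0, 0, 0, 0); (1, 1, 0, 0, 0))


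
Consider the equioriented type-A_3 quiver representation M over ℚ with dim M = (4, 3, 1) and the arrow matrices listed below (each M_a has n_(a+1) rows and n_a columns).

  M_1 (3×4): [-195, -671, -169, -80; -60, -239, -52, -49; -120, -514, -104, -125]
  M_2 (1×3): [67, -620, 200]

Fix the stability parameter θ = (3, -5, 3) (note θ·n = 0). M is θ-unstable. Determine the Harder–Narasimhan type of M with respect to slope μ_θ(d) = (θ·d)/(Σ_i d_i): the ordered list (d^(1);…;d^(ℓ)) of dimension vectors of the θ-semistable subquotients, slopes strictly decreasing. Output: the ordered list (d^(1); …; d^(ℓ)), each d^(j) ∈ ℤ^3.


Via rank(M_{q-1}∘⋯∘M_p): M ≅ I[1,1], I[1,2]^2, I[1,3].
μ_θ-semistable layers: μ^(1)=3; μ^(2)=-1

((1, 0, 1); (3, 3, 0))


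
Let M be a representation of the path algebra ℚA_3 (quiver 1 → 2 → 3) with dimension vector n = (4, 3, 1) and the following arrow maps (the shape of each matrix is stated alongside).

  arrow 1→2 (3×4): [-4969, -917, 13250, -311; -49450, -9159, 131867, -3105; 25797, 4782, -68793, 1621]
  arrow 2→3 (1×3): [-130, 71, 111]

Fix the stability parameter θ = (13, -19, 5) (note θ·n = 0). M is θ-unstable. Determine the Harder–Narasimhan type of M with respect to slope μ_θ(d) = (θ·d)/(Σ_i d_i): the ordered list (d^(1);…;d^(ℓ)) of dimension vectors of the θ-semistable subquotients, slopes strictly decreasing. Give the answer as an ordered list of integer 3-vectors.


Interval decomposition of M: I[1,1], I[1,2]^2, I[1,3].
HN type (ℓ=3): μ^(1)=13; μ^(2)=5; μ^(3)=-3

((1, 0, 0); (0, 0, 1); (3, 3, 0))


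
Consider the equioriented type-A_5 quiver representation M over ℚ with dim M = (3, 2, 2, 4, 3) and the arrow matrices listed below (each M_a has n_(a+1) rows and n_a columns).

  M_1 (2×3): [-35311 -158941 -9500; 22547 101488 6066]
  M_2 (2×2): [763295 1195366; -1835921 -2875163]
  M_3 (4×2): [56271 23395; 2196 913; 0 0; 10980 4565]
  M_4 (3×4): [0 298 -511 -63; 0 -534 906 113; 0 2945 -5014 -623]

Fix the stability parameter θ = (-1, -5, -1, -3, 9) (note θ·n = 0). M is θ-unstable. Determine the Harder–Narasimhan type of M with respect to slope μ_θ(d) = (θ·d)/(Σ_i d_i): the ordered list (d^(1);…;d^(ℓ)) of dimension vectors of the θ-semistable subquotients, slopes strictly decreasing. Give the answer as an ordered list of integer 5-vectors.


Barcode: M ≅ I[1,1], I[1,4], I[1,5], I[4,5]^2. HN layers by μ_θ (4 steps, strictly decreasing):
  μ^(1)=9; μ^(2)=-1; μ^(3)=-2; μ^(4)=-3

((0, 0, 0, 0, 3); (1, 0, 0, 0, 0); (0, 0, 2, 2, 0); (2, 2, 0, 2, 0))


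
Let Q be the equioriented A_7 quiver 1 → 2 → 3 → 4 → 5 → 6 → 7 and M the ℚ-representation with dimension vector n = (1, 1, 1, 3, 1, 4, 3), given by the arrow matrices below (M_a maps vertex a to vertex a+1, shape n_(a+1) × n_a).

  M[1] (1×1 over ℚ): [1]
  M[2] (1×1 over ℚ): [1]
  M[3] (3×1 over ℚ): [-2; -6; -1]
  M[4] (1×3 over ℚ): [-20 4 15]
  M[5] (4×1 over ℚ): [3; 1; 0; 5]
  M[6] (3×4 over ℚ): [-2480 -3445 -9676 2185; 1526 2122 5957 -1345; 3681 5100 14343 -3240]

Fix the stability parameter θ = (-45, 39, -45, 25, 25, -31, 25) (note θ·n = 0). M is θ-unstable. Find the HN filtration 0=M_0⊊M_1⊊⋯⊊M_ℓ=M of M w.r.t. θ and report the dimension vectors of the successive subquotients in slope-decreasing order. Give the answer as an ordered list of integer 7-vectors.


Via rank(M_{q-1}∘⋯∘M_p): M ≅ I[1,7], I[4,4]^2, I[6,6], I[6,7]^2.
μ_θ-semistable layers: μ^(1)=25; μ^(2)=19/3; μ^(3)=-3; μ^(4)=-31; μ^(5)=-45

((0, 0, 0, 2, 0, 0, 3); (0, 0, 0, 1, 1, 1, 0); (0, 1, 1, 0, 0, 0, 0); (0, 0, 0, 0, 0, 3, 0); (1, 0, 0, 0, 0, 0, 0))


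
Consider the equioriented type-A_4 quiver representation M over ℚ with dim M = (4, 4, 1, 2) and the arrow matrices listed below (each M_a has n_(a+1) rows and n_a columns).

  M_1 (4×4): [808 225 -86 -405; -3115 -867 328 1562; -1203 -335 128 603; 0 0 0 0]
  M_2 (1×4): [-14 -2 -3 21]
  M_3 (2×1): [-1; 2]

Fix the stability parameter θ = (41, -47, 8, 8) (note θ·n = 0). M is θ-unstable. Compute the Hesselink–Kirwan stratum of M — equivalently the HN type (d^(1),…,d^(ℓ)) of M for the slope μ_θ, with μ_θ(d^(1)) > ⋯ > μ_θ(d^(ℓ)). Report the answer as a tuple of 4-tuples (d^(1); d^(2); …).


Barcode: M ≅ I[1,1], I[1,2]^2, I[1,4], I[2,2], I[4,4]. HN layers by μ_θ (4 steps, strictly decreasing):
  μ^(1)=41; μ^(2)=8; μ^(3)=-3; μ^(4)=-47

((1, 0, 0, 0); (0, 0, 1, 2); (3, 3, 0, 0); (0, 1, 0, 0))


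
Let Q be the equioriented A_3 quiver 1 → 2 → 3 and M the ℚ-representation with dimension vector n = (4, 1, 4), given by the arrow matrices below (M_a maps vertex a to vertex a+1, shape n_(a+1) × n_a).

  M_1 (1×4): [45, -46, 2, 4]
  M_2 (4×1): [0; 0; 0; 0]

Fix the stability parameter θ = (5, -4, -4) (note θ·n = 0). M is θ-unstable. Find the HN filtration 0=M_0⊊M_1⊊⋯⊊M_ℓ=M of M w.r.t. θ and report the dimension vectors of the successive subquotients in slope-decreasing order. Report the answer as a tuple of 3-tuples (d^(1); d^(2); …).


Via rank(M_{q-1}∘⋯∘M_p): M ≅ I[1,1]^3, I[1,2], I[3,3]^4.
μ_θ-semistable layers: μ^(1)=5; μ^(2)=1/2; μ^(3)=-4

((3, 0, 0); (1, 1, 0); (0, 0, 4))


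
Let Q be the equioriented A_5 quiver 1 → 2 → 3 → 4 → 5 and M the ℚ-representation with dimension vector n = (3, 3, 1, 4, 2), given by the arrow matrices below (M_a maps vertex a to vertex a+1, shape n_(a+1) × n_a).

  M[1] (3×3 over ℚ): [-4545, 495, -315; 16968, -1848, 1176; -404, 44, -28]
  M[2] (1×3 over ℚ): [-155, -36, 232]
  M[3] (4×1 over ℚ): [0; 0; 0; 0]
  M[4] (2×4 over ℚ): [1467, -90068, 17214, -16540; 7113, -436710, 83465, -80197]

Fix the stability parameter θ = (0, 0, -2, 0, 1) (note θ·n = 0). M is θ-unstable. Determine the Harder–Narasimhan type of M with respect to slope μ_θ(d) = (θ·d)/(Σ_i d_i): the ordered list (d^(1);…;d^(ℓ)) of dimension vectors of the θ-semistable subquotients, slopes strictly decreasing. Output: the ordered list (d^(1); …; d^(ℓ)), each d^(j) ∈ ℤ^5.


Via rank(M_{q-1}∘⋯∘M_p): M ≅ I[1,1]^2, I[1,3], I[2,2]^2, I[4,4]^2, I[4,5]^2.
μ_θ-semistable layers: μ^(1)=1; μ^(2)=0; μ^(3)=-2/3

((0, 0, 0, 0, 2); (2, 2, 0, 4, 0); (1, 1, 1, 0, 0))
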